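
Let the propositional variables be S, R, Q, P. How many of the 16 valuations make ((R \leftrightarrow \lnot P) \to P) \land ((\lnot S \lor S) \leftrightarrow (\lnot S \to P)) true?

Initial set: {(((R \leftrightarrow \lnot P) \to P) \land ((\lnot S \lor S) \leftrightarrow (\lnot S \to P)))}.
(((R \leftrightarrow \lnot P) \to P) \land ((\lnot S \lor S) \leftrightarrow (\lnot S \to P))): α-rule — add ((R \leftrightarrow \lnot P) \to P), ((\lnot S \lor S) \leftrightarrow (\lnot S \to P)).
((R \leftrightarrow \lnot P) \to P): β-rule — branch into \lnot (R \leftrightarrow \lnot P)  //  P.
  branch 1 (add \lnot (R \leftrightarrow \lnot P)):
    ((\lnot S \lor S) \leftrightarrow (\lnot S \to P)): β-rule — branch into (\lnot S \lor S), (\lnot S \to P)  //  \lnot (\lnot S \lor S), \lnot (\lnot S \to P).
      branch 1.1 (add (\lnot S \lor S), (\lnot S \to P)):
        \lnot (R \leftrightarrow \lnot P): β-rule — branch into R, \lnot \lnot P  //  \lnot R, \lnot P.
          branch 1.1.1 (add R, \lnot \lnot P):
            (\lnot S \lor S): β-rule — branch into \lnot S  //  S.
              branch 1.1.1.1 (add \lnot S):
                (\lnot S \to P): β-rule — branch into \lnot \lnot S  //  P.
                  branch 1.1.1.1.1 (add \lnot \lnot S):
                    × closes — contains both S and \lnot S.
                  branch 1.1.1.1.2 (add P):
                    ○ open, literals {P=true, R=true, S=false}.
              branch 1.1.1.2 (add S):
                (\lnot S \to P): β-rule — branch into \lnot \lnot S  //  P.
                  branch 1.1.1.2.1 (add \lnot \lnot S):
                    ○ open, literals {P=true, R=true, S=true}.
                  branch 1.1.1.2.2 (add P):
                    ○ open, literals {P=true, R=true, S=true}.
          branch 1.1.2 (add \lnot R, \lnot P):
            (\lnot S \lor S): β-rule — branch into \lnot S  //  S.
              branch 1.1.2.1 (add \lnot S):
                (\lnot S \to P): β-rule — branch into \lnot \lnot S  //  P.
                  branch 1.1.2.1.1 (add \lnot \lnot S):
                    × closes — contains both S and \lnot S.
                  branch 1.1.2.1.2 (add P):
                    × closes — contains both P and \lnot P.
              branch 1.1.2.2 (add S):
                (\lnot S \to P): β-rule — branch into \lnot \lnot S  //  P.
                  branch 1.1.2.2.1 (add \lnot \lnot S):
                    ○ open, literals {P=false, R=false, S=true}.
                  branch 1.1.2.2.2 (add P):
                    × closes — contains both P and \lnot P.
      branch 1.2 (add \lnot (\lnot S \lor S), \lnot (\lnot S \to P)):
        \lnot (\lnot S \lor S): α-rule — add \lnot \lnot S, \lnot S.
        × closes — contains both S and \lnot S.
  branch 2 (add P):
    ((\lnot S \lor S) \leftrightarrow (\lnot S \to P)): β-rule — branch into (\lnot S \lor S), (\lnot S \to P)  //  \lnot (\lnot S \lor S), \lnot (\lnot S \to P).
      branch 2.1 (add (\lnot S \lor S), (\lnot S \to P)):
        (\lnot S \lor S): β-rule — branch into \lnot S  //  S.
          branch 2.1.1 (add \lnot S):
            (\lnot S \to P): β-rule — branch into \lnot \lnot S  //  P.
              branch 2.1.1.1 (add \lnot \lnot S):
                × closes — contains both S and \lnot S.
              branch 2.1.1.2 (add P):
                ○ open, literals {P=true, S=false}.
          branch 2.1.2 (add S):
            (\lnot S \to P): β-rule — branch into \lnot \lnot S  //  P.
              branch 2.1.2.1 (add \lnot \lnot S):
                ○ open, literals {P=true, S=true}.
              branch 2.1.2.2 (add P):
                ○ open, literals {P=true, S=true}.
      branch 2.2 (add \lnot (\lnot S \lor S), \lnot (\lnot S \to P)):
        \lnot (\lnot S \lor S): α-rule — add \lnot \lnot S, \lnot S.
        × closes — contains both S and \lnot S.
7 branches closed, 7 open.
Each open branch fixes some atoms; the unmentioned ones are free. Counting distinct full assignments: branch {P=true, R=true, S=false} (Q) contributes 2 new; branch {P=true, R=true, S=true} (Q) contributes 2 new; branch {P=true, R=true, S=true} (Q) contributes 0 new; branch {P=false, R=false, S=true} (Q) contributes 2 new; branch {P=true, S=false} (R, Q) contributes 2 new; branch {P=true, S=true} (R, Q) contributes 2 new; branch {P=true, S=true} (R, Q) contributes 0 new. Total: 10.

10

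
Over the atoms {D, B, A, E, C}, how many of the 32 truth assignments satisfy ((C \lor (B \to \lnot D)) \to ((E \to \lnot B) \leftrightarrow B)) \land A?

Initial set: {(((C \lor (B \to \lnot D)) \to ((E \to \lnot B) \leftrightarrow B)) \land A)}.
(((C \lor (B \to \lnot D)) \to ((E \to \lnot B) \leftrightarrow B)) \land A): α-rule — add ((C \lor (B \to \lnot D)) \to ((E \to \lnot B) \leftrightarrow B)), A.
((C \lor (B \to \lnot D)) \to ((E \to \lnot B) \leftrightarrow B)): β-rule — branch into \lnot (C \lor (B \to \lnot D))  //  ((E \to \lnot B) \leftrightarrow B).
  branch 1 (add \lnot (C \lor (B \to \lnot D))):
    \lnot (C \lor (B \to \lnot D)): α-rule — add \lnot C, \lnot (B \to \lnot D).
    \lnot (B \to \lnot D): α-rule — add B, \lnot \lnot D.
    ○ open, literals {A=1, B=1, C=0, D=1}.
  branch 2 (add ((E \to \lnot B) \leftrightarrow B)):
    ((E \to \lnot B) \leftrightarrow B): β-rule — branch into (E \to \lnot B), B  //  \lnot (E \to \lnot B), \lnot B.
      branch 2.1 (add (E \to \lnot B), B):
        (E \to \lnot B): β-rule — branch into \lnot E  //  \lnot B.
          branch 2.1.1 (add \lnot E):
            ○ open, literals {A=1, B=1, E=0}.
          branch 2.1.2 (add \lnot B):
            × closes — contains both B and \lnot B.
      branch 2.2 (add \lnot (E \to \lnot B), \lnot B):
        \lnot (E \to \lnot B): α-rule — add E, \lnot \lnot B.
        × closes — contains both B and \lnot B.
2 branches closed, 2 open.
Each open branch fixes some atoms; the unmentioned ones are free. Counting distinct full assignments: branch {A=1, B=1, C=0, D=1} (E) contributes 2 new; branch {A=1, B=1, E=0} (D, C) contributes 3 new. Total: 5.

5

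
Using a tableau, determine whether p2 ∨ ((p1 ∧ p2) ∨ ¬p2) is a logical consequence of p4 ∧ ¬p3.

Yes

Initial set: {(p4 ∧ ¬p3); ¬(p2 ∨ ((p1 ∧ p2) ∨ ¬p2))}.
(p4 ∧ ¬p3): α-rule — add p4, ¬p3.
¬(p2 ∨ ((p1 ∧ p2) ∨ ¬p2)): α-rule — add ¬p2, ¬((p1 ∧ p2) ∨ ¬p2).
¬((p1 ∧ p2) ∨ ¬p2): α-rule — add ¬(p1 ∧ p2), ¬¬p2.
× closes — contains both p2 and ¬p2.
All 1 branch closes.
Every branch closed, so the premises entail the conclusion.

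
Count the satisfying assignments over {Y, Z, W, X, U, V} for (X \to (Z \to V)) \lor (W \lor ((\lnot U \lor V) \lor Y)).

Initial set: {((X \to (Z \to V)) \lor (W \lor ((\lnot U \lor V) \lor Y)))}.
((X \to (Z \to V)) \lor (W \lor ((\lnot U \lor V) \lor Y))): β-rule — branch into (X \to (Z \to V))  //  (W \lor ((\lnot U \lor V) \lor Y)).
  branch 1 (add (X \to (Z \to V))):
    (X \to (Z \to V)): β-rule — branch into \lnot X  //  (Z \to V).
      branch 1.1 (add \lnot X):
        ○ open, literals {X=F}.
      branch 1.2 (add (Z \to V)):
        (Z \to V): β-rule — branch into \lnot Z  //  V.
          branch 1.2.1 (add \lnot Z):
            ○ open, literals {Z=F}.
          branch 1.2.2 (add V):
            ○ open, literals {V=T}.
  branch 2 (add (W \lor ((\lnot U \lor V) \lor Y))):
    (W \lor ((\lnot U \lor V) \lor Y)): β-rule — branch into W  //  ((\lnot U \lor V) \lor Y).
      branch 2.1 (add W):
        ○ open, literals {W=T}.
      branch 2.2 (add ((\lnot U \lor V) \lor Y)):
        ((\lnot U \lor V) \lor Y): β-rule — branch into (\lnot U \lor V)  //  Y.
          branch 2.2.1 (add (\lnot U \lor V)):
            (\lnot U \lor V): β-rule — branch into \lnot U  //  V.
              branch 2.2.1.1 (add \lnot U):
                ○ open, literals {U=F}.
              branch 2.2.1.2 (add V):
                ○ open, literals {V=T}.
          branch 2.2.2 (add Y):
            ○ open, literals {Y=T}.
0 branches closed, 7 open.
Each open branch fixes some atoms; the unmentioned ones are free. Counting distinct full assignments: branch {X=F} (Y, Z, W, U, V) contributes 32 new; branch {Z=F} (Y, W, X, U, V) contributes 16 new; branch {V=T} (Y, Z, W, X, U) contributes 8 new; branch {W=T} (Y, Z, X, U, V) contributes 4 new; branch {U=F} (Y, Z, W, X, V) contributes 2 new; branch {V=T} (Y, Z, W, X, U) contributes 0 new; branch {Y=T} (Z, W, X, U, V) contributes 1 new. Total: 63.

63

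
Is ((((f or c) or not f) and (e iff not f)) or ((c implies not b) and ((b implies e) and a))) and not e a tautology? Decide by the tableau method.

Assume the negation and expand:
Initial set: {F (((((f or c) or not f) and (e iff not f)) or ((c implies not b) and ((b implies e) and a))) and not e)}.
F (((((f or c) or not f) and (e iff not f)) or ((c implies not b) and ((b implies e) and a))) and not e): β-rule — branch into F ((((f or c) or not f) and (e iff not f)) or ((c implies not b) and ((b implies e) and a)))  //  F not e.
  branch 1 (add F ((((f or c) or not f) and (e iff not f)) or ((c implies not b) and ((b implies e) and a)))):
    F ((((f or c) or not f) and (e iff not f)) or ((c implies not b) and ((b implies e) and a))): α-rule — add F (((f or c) or not f) and (e iff not f)), F ((c implies not b) and ((b implies e) and a)).
    F (((f or c) or not f) and (e iff not f)): β-rule — branch into F ((f or c) or not f)  //  F (e iff not f).
      branch 1.1 (add F ((f or c) or not f)):
        F ((f or c) or not f): α-rule — add F (f or c), F not f.
        F (f or c): α-rule — add F f, F c.
        × closes — contains both f and not f.
      branch 1.2 (add F (e iff not f)):
        F ((c implies not b) and ((b implies e) and a)): β-rule — branch into F (c implies not b)  //  F ((b implies e) and a).
          branch 1.2.1 (add F (c implies not b)):
            F (c implies not b): α-rule — add T c, F not b.
            F (e iff not f): β-rule — branch into T e, F not f  //  F e, T not f.
              branch 1.2.1.1 (add T e, F not f):
                ○ open, literals {b=true, c=true, e=true, f=true}.
              branch 1.2.1.2 (add F e, T not f):
                ○ open, literals {b=true, c=true, e=false, f=false}.
          branch 1.2.2 (add F ((b implies e) and a)):
            F (e iff not f): β-rule — branch into T e, F not f  //  F e, T not f.
              branch 1.2.2.1 (add T e, F not f):
                F ((b implies e) and a): β-rule — branch into F (b implies e)  //  F a.
                  branch 1.2.2.1.1 (add F (b implies e)):
                    F (b implies e): α-rule — add T b, F e.
                    × closes — contains both e and not e.
                  branch 1.2.2.1.2 (add F a):
                    ○ open, literals {a=false, e=true, f=true}.
              branch 1.2.2.2 (add F e, T not f):
                F ((b implies e) and a): β-rule — branch into F (b implies e)  //  F a.
                  branch 1.2.2.2.1 (add F (b implies e)):
                    F (b implies e): α-rule — add T b, F e.
                    ○ open, literals {b=true, e=false, f=false}.
                  branch 1.2.2.2.2 (add F a):
                    ○ open, literals {a=false, e=false, f=false}.
  branch 2 (add F not e):
    ○ open, literals {e=true}.
2 branches closed, 6 open.
An open branch gives a countermodel: b=true, c=true, e=true, f=true (unmentioned atoms arbitrary); under it the original formula is false.

Not valid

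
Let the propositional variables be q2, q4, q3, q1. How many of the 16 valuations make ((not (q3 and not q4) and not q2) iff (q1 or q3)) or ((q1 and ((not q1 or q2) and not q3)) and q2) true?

Initial set: {T (((not (q3 and not q4) and not q2) iff (q1 or q3)) or ((q1 and ((not q1 or q2) and not q3)) and q2))}.
T (((not (q3 and not q4) and not q2) iff (q1 or q3)) or ((q1 and ((not q1 or q2) and not q3)) and q2)): β-rule — branch into T ((not (q3 and not q4) and not q2) iff (q1 or q3))  //  T ((q1 and ((not q1 or q2) and not q3)) and q2).
  branch 1 (add T ((not (q3 and not q4) and not q2) iff (q1 or q3))):
    T ((not (q3 and not q4) and not q2) iff (q1 or q3)): β-rule — branch into T (not (q3 and not q4) and not q2), T (q1 or q3)  //  F (not (q3 and not q4) and not q2), F (q1 or q3).
      branch 1.1 (add T (not (q3 and not q4) and not q2), T (q1 or q3)):
        T (not (q3 and not q4) and not q2): α-rule — add T not (q3 and not q4), T not q2.
        T (q1 or q3): β-rule — branch into T q1  //  T q3.
          branch 1.1.1 (add T q1):
            T not (q3 and not q4): β-rule — branch into F q3  //  F not q4.
              branch 1.1.1.1 (add F q3):
                ○ open, literals {q1=T, q2=F, q3=F}.
              branch 1.1.1.2 (add F not q4):
                ○ open, literals {q1=T, q2=F, q4=T}.
          branch 1.1.2 (add T q3):
            T not (q3 and not q4): β-rule — branch into F q3  //  F not q4.
              branch 1.1.2.1 (add F q3):
                × closes — contains both q3 and not q3.
              branch 1.1.2.2 (add F not q4):
                ○ open, literals {q2=F, q3=T, q4=T}.
      branch 1.2 (add F (not (q3 and not q4) and not q2), F (q1 or q3)):
        F (q1 or q3): α-rule — add F q1, F q3.
        F (not (q3 and not q4) and not q2): β-rule — branch into F not (q3 and not q4)  //  F not q2.
          branch 1.2.1 (add F not (q3 and not q4)):
            F not (q3 and not q4): α-rule — add T q3, T not q4.
            × closes — contains both q3 and not q3.
          branch 1.2.2 (add F not q2):
            ○ open, literals {q1=F, q2=T, q3=F}.
  branch 2 (add T ((q1 and ((not q1 or q2) and not q3)) and q2)):
    T ((q1 and ((not q1 or q2) and not q3)) and q2): α-rule — add T (q1 and ((not q1 or q2) and not q3)), T q2.
    T (q1 and ((not q1 or q2) and not q3)): α-rule — add T q1, T ((not q1 or q2) and not q3).
    T ((not q1 or q2) and not q3): α-rule — add T (not q1 or q2), T not q3.
    T (not q1 or q2): β-rule — branch into T not q1  //  T q2.
      branch 2.1 (add T not q1):
        × closes — contains both q1 and not q1.
      branch 2.2 (add T q2):
        ○ open, literals {q1=T, q2=T, q3=F}.
3 branches closed, 5 open.
Each open branch fixes some atoms; the unmentioned ones are free. Counting distinct full assignments: branch {q1=T, q2=F, q3=F} (q4) contributes 2 new; branch {q1=T, q2=F, q4=T} (q3) contributes 1 new; branch {q2=F, q3=T, q4=T} (q1) contributes 1 new; branch {q1=F, q2=T, q3=F} (q4) contributes 2 new; branch {q1=T, q2=T, q3=F} (q4) contributes 2 new. Total: 8.

8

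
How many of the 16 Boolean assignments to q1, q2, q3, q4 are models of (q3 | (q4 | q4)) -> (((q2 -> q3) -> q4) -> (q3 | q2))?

Initial set: {T ((q3 | (q4 | q4)) -> (((q2 -> q3) -> q4) -> (q3 | q2)))}.
T ((q3 | (q4 | q4)) -> (((q2 -> q3) -> q4) -> (q3 | q2))): β-rule — branch into F (q3 | (q4 | q4))  //  T (((q2 -> q3) -> q4) -> (q3 | q2)).
  branch 1 (add F (q3 | (q4 | q4))):
    F (q3 | (q4 | q4)): α-rule — add F q3, F (q4 | q4).
    F (q4 | q4): α-rule — add F q4, F q4.
    ○ open, literals {q3=F, q4=F}.
  branch 2 (add T (((q2 -> q3) -> q4) -> (q3 | q2))):
    T (((q2 -> q3) -> q4) -> (q3 | q2)): β-rule — branch into F ((q2 -> q3) -> q4)  //  T (q3 | q2).
      branch 2.1 (add F ((q2 -> q3) -> q4)):
        F ((q2 -> q3) -> q4): α-rule — add T (q2 -> q3), F q4.
        T (q2 -> q3): β-rule — branch into F q2  //  T q3.
          branch 2.1.1 (add F q2):
            ○ open, literals {q2=F, q4=F}.
          branch 2.1.2 (add T q3):
            ○ open, literals {q3=T, q4=F}.
      branch 2.2 (add T (q3 | q2)):
        T (q3 | q2): β-rule — branch into T q3  //  T q2.
          branch 2.2.1 (add T q3):
            ○ open, literals {q3=T}.
          branch 2.2.2 (add T q2):
            ○ open, literals {q2=T}.
0 branches closed, 5 open.
Each open branch fixes some atoms; the unmentioned ones are free. Counting distinct full assignments: branch {q3=F, q4=F} (q1, q2) contributes 4 new; branch {q2=F, q4=F} (q1, q3) contributes 2 new; branch {q3=T, q4=F} (q1, q2) contributes 2 new; branch {q3=T} (q1, q2, q4) contributes 4 new; branch {q2=T} (q1, q3, q4) contributes 2 new. Total: 14.

14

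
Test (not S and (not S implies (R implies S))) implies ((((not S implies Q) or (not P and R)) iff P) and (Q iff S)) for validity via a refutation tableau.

Not valid

Assume the negation and expand:
Initial set: {F ((not S and (not S implies (R implies S))) implies ((((not S implies Q) or (not P and R)) iff P) and (Q iff S)))}.
F ((not S and (not S implies (R implies S))) implies ((((not S implies Q) or (not P and R)) iff P) and (Q iff S))): α-rule — add T (not S and (not S implies (R implies S))), F ((((not S implies Q) or (not P and R)) iff P) and (Q iff S)).
T (not S and (not S implies (R implies S))): α-rule — add T not S, T (not S implies (R implies S)).
F ((((not S implies Q) or (not P and R)) iff P) and (Q iff S)): β-rule — branch into F (((not S implies Q) or (not P and R)) iff P)  //  F (Q iff S).
  branch 1 (add F (((not S implies Q) or (not P and R)) iff P)):
    T (not S implies (R implies S)): β-rule — branch into F not S  //  T (R implies S).
      branch 1.1 (add F not S):
        × closes — contains both S and not S.
      branch 1.2 (add T (R implies S)):
        F (((not S implies Q) or (not P and R)) iff P): β-rule — branch into T ((not S implies Q) or (not P and R)), F P  //  F ((not S implies Q) or (not P and R)), T P.
          branch 1.2.1 (add T ((not S implies Q) or (not P and R)), F P):
            T (R implies S): β-rule — branch into F R  //  T S.
              branch 1.2.1.1 (add F R):
                T ((not S implies Q) or (not P and R)): β-rule — branch into T (not S implies Q)  //  T (not P and R).
                  branch 1.2.1.1.1 (add T (not S implies Q)):
                    T (not S implies Q): β-rule — branch into F not S  //  T Q.
                      branch 1.2.1.1.1.1 (add F not S):
                        × closes — contains both S and not S.
                      branch 1.2.1.1.1.2 (add T Q):
                        ○ open, literals {P=0, Q=1, R=0, S=0}.
                  branch 1.2.1.1.2 (add T (not P and R)):
                    T (not P and R): α-rule — add T not P, T R.
                    × closes — contains both R and not R.
              branch 1.2.1.2 (add T S):
                × closes — contains both S and not S.
          branch 1.2.2 (add F ((not S implies Q) or (not P and R)), T P):
            F ((not S implies Q) or (not P and R)): α-rule — add F (not S implies Q), F (not P and R).
            F (not S implies Q): α-rule — add T not S, F Q.
            T (R implies S): β-rule — branch into F R  //  T S.
              branch 1.2.2.1 (add F R):
                F (not P and R): β-rule — branch into F not P  //  F R.
                  branch 1.2.2.1.1 (add F not P):
                    ○ open, literals {P=1, Q=0, R=0, S=0}.
                  branch 1.2.2.1.2 (add F R):
                    ○ open, literals {P=1, Q=0, R=0, S=0}.
              branch 1.2.2.2 (add T S):
                × closes — contains both S and not S.
  branch 2 (add F (Q iff S)):
    T (not S implies (R implies S)): β-rule — branch into F not S  //  T (R implies S).
      branch 2.1 (add F not S):
        × closes — contains both S and not S.
      branch 2.2 (add T (R implies S)):
        F (Q iff S): β-rule — branch into T Q, F S  //  F Q, T S.
          branch 2.2.1 (add T Q, F S):
            T (R implies S): β-rule — branch into F R  //  T S.
              branch 2.2.1.1 (add F R):
                ○ open, literals {Q=1, R=0, S=0}.
              branch 2.2.1.2 (add T S):
                × closes — contains both S and not S.
          branch 2.2.2 (add F Q, T S):
            × closes — contains both S and not S.
8 branches closed, 4 open.
An open branch gives a countermodel: P=0, Q=1, R=0, S=0 (unmentioned atoms arbitrary); under it the original formula is false.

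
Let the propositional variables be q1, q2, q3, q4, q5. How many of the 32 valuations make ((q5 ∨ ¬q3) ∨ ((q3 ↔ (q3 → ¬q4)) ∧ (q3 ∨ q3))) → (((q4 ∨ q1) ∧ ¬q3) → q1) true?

28

Initial set: {(((q5 ∨ ¬q3) ∨ ((q3 ↔ (q3 → ¬q4)) ∧ (q3 ∨ q3))) → (((q4 ∨ q1) ∧ ¬q3) → q1))}.
(((q5 ∨ ¬q3) ∨ ((q3 ↔ (q3 → ¬q4)) ∧ (q3 ∨ q3))) → (((q4 ∨ q1) ∧ ¬q3) → q1)): β-rule — branch into ¬((q5 ∨ ¬q3) ∨ ((q3 ↔ (q3 → ¬q4)) ∧ (q3 ∨ q3)))  //  (((q4 ∨ q1) ∧ ¬q3) → q1).
  branch 1 (add ¬((q5 ∨ ¬q3) ∨ ((q3 ↔ (q3 → ¬q4)) ∧ (q3 ∨ q3)))):
    ¬((q5 ∨ ¬q3) ∨ ((q3 ↔ (q3 → ¬q4)) ∧ (q3 ∨ q3))): α-rule — add ¬(q5 ∨ ¬q3), ¬((q3 ↔ (q3 → ¬q4)) ∧ (q3 ∨ q3)).
    ¬(q5 ∨ ¬q3): α-rule — add ¬q5, ¬¬q3.
    ¬((q3 ↔ (q3 → ¬q4)) ∧ (q3 ∨ q3)): β-rule — branch into ¬(q3 ↔ (q3 → ¬q4))  //  ¬(q3 ∨ q3).
      branch 1.1 (add ¬(q3 ↔ (q3 → ¬q4))):
        ¬(q3 ↔ (q3 → ¬q4)): β-rule — branch into q3, ¬(q3 → ¬q4)  //  ¬q3, (q3 → ¬q4).
          branch 1.1.1 (add q3, ¬(q3 → ¬q4)):
            ¬(q3 → ¬q4): α-rule — add q3, ¬¬q4.
            ○ open, literals {q3=1, q4=1, q5=0}.
          branch 1.1.2 (add ¬q3, (q3 → ¬q4)):
            × closes — contains both q3 and ¬q3.
      branch 1.2 (add ¬(q3 ∨ q3)):
        ¬(q3 ∨ q3): α-rule — add ¬q3, ¬q3.
        × closes — contains both q3 and ¬q3.
  branch 2 (add (((q4 ∨ q1) ∧ ¬q3) → q1)):
    (((q4 ∨ q1) ∧ ¬q3) → q1): β-rule — branch into ¬((q4 ∨ q1) ∧ ¬q3)  //  q1.
      branch 2.1 (add ¬((q4 ∨ q1) ∧ ¬q3)):
        ¬((q4 ∨ q1) ∧ ¬q3): β-rule — branch into ¬(q4 ∨ q1)  //  ¬¬q3.
          branch 2.1.1 (add ¬(q4 ∨ q1)):
            ¬(q4 ∨ q1): α-rule — add ¬q4, ¬q1.
            ○ open, literals {q1=0, q4=0}.
          branch 2.1.2 (add ¬¬q3):
            ○ open, literals {q3=1}.
      branch 2.2 (add q1):
        ○ open, literals {q1=1}.
2 branches closed, 4 open.
Each open branch fixes some atoms; the unmentioned ones are free. Counting distinct full assignments: branch {q3=1, q4=1, q5=0} (q1, q2) contributes 4 new; branch {q1=0, q4=0} (q2, q3, q5) contributes 8 new; branch {q3=1} (q1, q2, q4, q5) contributes 8 new; branch {q1=1} (q2, q3, q4, q5) contributes 8 new. Total: 28.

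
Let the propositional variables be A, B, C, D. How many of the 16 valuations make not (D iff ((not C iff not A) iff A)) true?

Initial set: {not (D iff ((not C iff not A) iff A))}.
not (D iff ((not C iff not A) iff A)): β-rule — branch into D, not ((not C iff not A) iff A)  //  not D, ((not C iff not A) iff A).
  branch 1 (add D, not ((not C iff not A) iff A)):
    not ((not C iff not A) iff A): β-rule — branch into (not C iff not A), not A  //  not (not C iff not A), A.
      branch 1.1 (add (not C iff not A), not A):
        (not C iff not A): β-rule — branch into not C, not A  //  not not C, not not A.
          branch 1.1.1 (add not C, not A):
            ○ open, literals {A=false, C=false, D=true}.
          branch 1.1.2 (add not not C, not not A):
            × closes — contains both A and not A.
      branch 1.2 (add not (not C iff not A), A):
        not (not C iff not A): β-rule — branch into not C, not not A  //  not not C, not A.
          branch 1.2.1 (add not C, not not A):
            ○ open, literals {A=true, C=false, D=true}.
          branch 1.2.2 (add not not C, not A):
            × closes — contains both A and not A.
  branch 2 (add not D, ((not C iff not A) iff A)):
    ((not C iff not A) iff A): β-rule — branch into (not C iff not A), A  //  not (not C iff not A), not A.
      branch 2.1 (add (not C iff not A), A):
        (not C iff not A): β-rule — branch into not C, not A  //  not not C, not not A.
          branch 2.1.1 (add not C, not A):
            × closes — contains both A and not A.
          branch 2.1.2 (add not not C, not not A):
            ○ open, literals {A=true, C=true, D=false}.
      branch 2.2 (add not (not C iff not A), not A):
        not (not C iff not A): β-rule — branch into not C, not not A  //  not not C, not A.
          branch 2.2.1 (add not C, not not A):
            × closes — contains both A and not A.
          branch 2.2.2 (add not not C, not A):
            ○ open, literals {A=false, C=true, D=false}.
4 branches closed, 4 open.
Each open branch fixes some atoms; the unmentioned ones are free. Counting distinct full assignments: branch {A=false, C=false, D=true} (B) contributes 2 new; branch {A=true, C=false, D=true} (B) contributes 2 new; branch {A=true, C=true, D=false} (B) contributes 2 new; branch {A=false, C=true, D=false} (B) contributes 2 new. Total: 8.

8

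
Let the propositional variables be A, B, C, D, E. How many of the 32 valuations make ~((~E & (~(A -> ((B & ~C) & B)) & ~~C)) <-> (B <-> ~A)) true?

16

Initial set: {T ~((~E & (~(A -> ((B & ~C) & B)) & ~~C)) <-> (B <-> ~A))}.
T ~((~E & (~(A -> ((B & ~C) & B)) & ~~C)) <-> (B <-> ~A)): β-rule — branch into T (~E & (~(A -> ((B & ~C) & B)) & ~~C)), F (B <-> ~A)  //  F (~E & (~(A -> ((B & ~C) & B)) & ~~C)), T (B <-> ~A).
  branch 1 (add T (~E & (~(A -> ((B & ~C) & B)) & ~~C)), F (B <-> ~A)):
    T (~E & (~(A -> ((B & ~C) & B)) & ~~C)): α-rule — add T ~E, T (~(A -> ((B & ~C) & B)) & ~~C).
    T (~(A -> ((B & ~C) & B)) & ~~C): α-rule — add T ~(A -> ((B & ~C) & B)), T ~~C.
    T ~(A -> ((B & ~C) & B)): α-rule — add T A, F ((B & ~C) & B).
    T ~~C: drop double negation, giving T C.
    F (B <-> ~A): β-rule — branch into T B, F ~A  //  F B, T ~A.
      branch 1.1 (add T B, F ~A):
        F ((B & ~C) & B): β-rule — branch into F (B & ~C)  //  F B.
          branch 1.1.1 (add F (B & ~C)):
            F (B & ~C): β-rule — branch into F B  //  F ~C.
              branch 1.1.1.1 (add F B):
                × closes — contains both B and ~B.
              branch 1.1.1.2 (add F ~C):
                ○ open, literals {A=1, B=1, C=1, E=0}.
          branch 1.1.2 (add F B):
            × closes — contains both B and ~B.
      branch 1.2 (add F B, T ~A):
        × closes — contains both A and ~A.
  branch 2 (add F (~E & (~(A -> ((B & ~C) & B)) & ~~C)), T (B <-> ~A)):
    F (~E & (~(A -> ((B & ~C) & B)) & ~~C)): β-rule — branch into F ~E  //  F (~(A -> ((B & ~C) & B)) & ~~C).
      branch 2.1 (add F ~E):
        T (B <-> ~A): β-rule — branch into T B, T ~A  //  F B, F ~A.
          branch 2.1.1 (add T B, T ~A):
            ○ open, literals {A=0, B=1, E=1}.
          branch 2.1.2 (add F B, F ~A):
            ○ open, literals {A=1, B=0, E=1}.
      branch 2.2 (add F (~(A -> ((B & ~C) & B)) & ~~C)):
        T (B <-> ~A): β-rule — branch into T B, T ~A  //  F B, F ~A.
          branch 2.2.1 (add T B, T ~A):
            F (~(A -> ((B & ~C) & B)) & ~~C): β-rule — branch into F ~(A -> ((B & ~C) & B))  //  F ~~C.
              branch 2.2.1.1 (add F ~(A -> ((B & ~C) & B))):
                F ~(A -> ((B & ~C) & B)): β-rule — branch into F A  //  T ((B & ~C) & B).
                  branch 2.2.1.1.1 (add F A):
                    ○ open, literals {A=0, B=1}.
                  branch 2.2.1.1.2 (add T ((B & ~C) & B)):
                    T ((B & ~C) & B): α-rule — add T (B & ~C), T B.
                    T (B & ~C): α-rule — add T B, T ~C.
                    ○ open, literals {A=0, B=1, C=0}.
              branch 2.2.1.2 (add F ~~C):
                F ~~C: drop double negation, giving F C.
                ○ open, literals {A=0, B=1, C=0}.
          branch 2.2.2 (add F B, F ~A):
            F (~(A -> ((B & ~C) & B)) & ~~C): β-rule — branch into F ~(A -> ((B & ~C) & B))  //  F ~~C.
              branch 2.2.2.1 (add F ~(A -> ((B & ~C) & B))):
                F ~(A -> ((B & ~C) & B)): β-rule — branch into F A  //  T ((B & ~C) & B).
                  branch 2.2.2.1.1 (add F A):
                    × closes — contains both A and ~A.
                  branch 2.2.2.1.2 (add T ((B & ~C) & B)):
                    T ((B & ~C) & B): α-rule — add T (B & ~C), T B.
                    × closes — contains both B and ~B.
              branch 2.2.2.2 (add F ~~C):
                F ~~C: drop double negation, giving F C.
                ○ open, literals {A=1, B=0, C=0}.
5 branches closed, 7 open.
Each open branch fixes some atoms; the unmentioned ones are free. Counting distinct full assignments: branch {A=1, B=1, C=1, E=0} (D) contributes 2 new; branch {A=0, B=1, E=1} (C, D) contributes 4 new; branch {A=1, B=0, E=1} (C, D) contributes 4 new; branch {A=0, B=1} (C, D, E) contributes 4 new; branch {A=0, B=1, C=0} (D, E) contributes 0 new; branch {A=0, B=1, C=0} (D, E) contributes 0 new; branch {A=1, B=0, C=0} (D, E) contributes 2 new. Total: 16.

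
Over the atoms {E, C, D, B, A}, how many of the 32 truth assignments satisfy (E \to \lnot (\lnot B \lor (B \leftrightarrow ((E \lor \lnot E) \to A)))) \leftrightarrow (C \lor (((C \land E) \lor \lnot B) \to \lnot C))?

Initial set: {((E \to \lnot (\lnot B \lor (B \leftrightarrow ((E \lor \lnot E) \to A)))) \leftrightarrow (C \lor (((C \land E) \lor \lnot B) \to \lnot C)))}.
((E \to \lnot (\lnot B \lor (B \leftrightarrow ((E \lor \lnot E) \to A)))) \leftrightarrow (C \lor (((C \land E) \lor \lnot B) \to \lnot C))): β-rule — branch into (E \to \lnot (\lnot B \lor (B \leftrightarrow ((E \lor \lnot E) \to A)))), (C \lor (((C \land E) \lor \lnot B) \to \lnot C))  //  \lnot (E \to \lnot (\lnot B \lor (B \leftrightarrow ((E \lor \lnot E) \to A)))), \lnot (C \lor (((C \land E) \lor \lnot B) \to \lnot C)).
  branch 1 (add (E \to \lnot (\lnot B \lor (B \leftrightarrow ((E \lor \lnot E) \to A)))), (C \lor (((C \land E) \lor \lnot B) \to \lnot C))):
    (E \to \lnot (\lnot B \lor (B \leftrightarrow ((E \lor \lnot E) \to A)))): β-rule — branch into \lnot E  //  \lnot (\lnot B \lor (B \leftrightarrow ((E \lor \lnot E) \to A))).
      branch 1.1 (add \lnot E):
        (C \lor (((C \land E) \lor \lnot B) \to \lnot C)): β-rule — branch into C  //  (((C \land E) \lor \lnot B) \to \lnot C).
          branch 1.1.1 (add C):
            ○ open, literals {C=1, E=0}.
          branch 1.1.2 (add (((C \land E) \lor \lnot B) \to \lnot C)):
            (((C \land E) \lor \lnot B) \to \lnot C): β-rule — branch into \lnot ((C \land E) \lor \lnot B)  //  \lnot C.
              branch 1.1.2.1 (add \lnot ((C \land E) \lor \lnot B)):
                \lnot ((C \land E) \lor \lnot B): α-rule — add \lnot (C \land E), \lnot \lnot B.
                \lnot (C \land E): β-rule — branch into \lnot C  //  \lnot E.
                  branch 1.1.2.1.1 (add \lnot C):
                    ○ open, literals {B=1, C=0, E=0}.
                  branch 1.1.2.1.2 (add \lnot E):
                    ○ open, literals {B=1, E=0}.
              branch 1.1.2.2 (add \lnot C):
                ○ open, literals {C=0, E=0}.
      branch 1.2 (add \lnot (\lnot B \lor (B \leftrightarrow ((E \lor \lnot E) \to A)))):
        \lnot (\lnot B \lor (B \leftrightarrow ((E \lor \lnot E) \to A))): α-rule — add \lnot \lnot B, \lnot (B \leftrightarrow ((E \lor \lnot E) \to A)).
        (C \lor (((C \land E) \lor \lnot B) \to \lnot C)): β-rule — branch into C  //  (((C \land E) \lor \lnot B) \to \lnot C).
          branch 1.2.1 (add C):
            \lnot (B \leftrightarrow ((E \lor \lnot E) \to A)): β-rule — branch into B, \lnot ((E \lor \lnot E) \to A)  //  \lnot B, ((E \lor \lnot E) \to A).
              branch 1.2.1.1 (add B, \lnot ((E \lor \lnot E) \to A)):
                \lnot ((E \lor \lnot E) \to A): α-rule — add (E \lor \lnot E), \lnot A.
                (E \lor \lnot E): β-rule — branch into E  //  \lnot E.
                  branch 1.2.1.1.1 (add E):
                    ○ open, literals {A=0, B=1, C=1, E=1}.
                  branch 1.2.1.1.2 (add \lnot E):
                    ○ open, literals {A=0, B=1, C=1, E=0}.
              branch 1.2.1.2 (add \lnot B, ((E \lor \lnot E) \to A)):
                × closes — contains both B and \lnot B.
          branch 1.2.2 (add (((C \land E) \lor \lnot B) \to \lnot C)):
            \lnot (B \leftrightarrow ((E \lor \lnot E) \to A)): β-rule — branch into B, \lnot ((E \lor \lnot E) \to A)  //  \lnot B, ((E \lor \lnot E) \to A).
              branch 1.2.2.1 (add B, \lnot ((E \lor \lnot E) \to A)):
                \lnot ((E \lor \lnot E) \to A): α-rule — add (E \lor \lnot E), \lnot A.
                (((C \land E) \lor \lnot B) \to \lnot C): β-rule — branch into \lnot ((C \land E) \lor \lnot B)  //  \lnot C.
                  branch 1.2.2.1.1 (add \lnot ((C \land E) \lor \lnot B)):
                    \lnot ((C \land E) \lor \lnot B): α-rule — add \lnot (C \land E), \lnot \lnot B.
                    (E \lor \lnot E): β-rule — branch into E  //  \lnot E.
                      branch 1.2.2.1.1.1 (add E):
                        \lnot (C \land E): β-rule — branch into \lnot C  //  \lnot E.
                          branch 1.2.2.1.1.1.1 (add \lnot C):
                            ○ open, literals {A=0, B=1, C=0, E=1}.
                          branch 1.2.2.1.1.1.2 (add \lnot E):
                            × closes — contains both E and \lnot E.
                      branch 1.2.2.1.1.2 (add \lnot E):
                        \lnot (C \land E): β-rule — branch into \lnot C  //  \lnot E.
                          branch 1.2.2.1.1.2.1 (add \lnot C):
                            ○ open, literals {A=0, B=1, C=0, E=0}.
                          branch 1.2.2.1.1.2.2 (add \lnot E):
                            ○ open, literals {A=0, B=1, E=0}.
                  branch 1.2.2.1.2 (add \lnot C):
                    (E \lor \lnot E): β-rule — branch into E  //  \lnot E.
                      branch 1.2.2.1.2.1 (add E):
                        ○ open, literals {A=0, B=1, C=0, E=1}.
                      branch 1.2.2.1.2.2 (add \lnot E):
                        ○ open, literals {A=0, B=1, C=0, E=0}.
              branch 1.2.2.2 (add \lnot B, ((E \lor \lnot E) \to A)):
                × closes — contains both B and \lnot B.
  branch 2 (add \lnot (E \to \lnot (\lnot B \lor (B \leftrightarrow ((E \lor \lnot E) \to A)))), \lnot (C \lor (((C \land E) \lor \lnot B) \to \lnot C))):
    \lnot (E \to \lnot (\lnot B \lor (B \leftrightarrow ((E \lor \lnot E) \to A)))): α-rule — add E, \lnot \lnot (\lnot B \lor (B \leftrightarrow ((E \lor \lnot E) \to A))).
    \lnot (C \lor (((C \land E) \lor \lnot B) \to \lnot C)): α-rule — add \lnot C, \lnot (((C \land E) \lor \lnot B) \to \lnot C).
    \lnot (((C \land E) \lor \lnot B) \to \lnot C): α-rule — add ((C \land E) \lor \lnot B), \lnot \lnot C.
    × closes — contains both C and \lnot C.
4 branches closed, 11 open.
Each open branch fixes some atoms; the unmentioned ones are free. Counting distinct full assignments: branch {C=1, E=0} (D, B, A) contributes 8 new; branch {B=1, C=0, E=0} (D, A) contributes 4 new; branch {B=1, E=0} (C, D, A) contributes 0 new; branch {C=0, E=0} (D, B, A) contributes 4 new; branch {A=0, B=1, C=1, E=1} (D) contributes 2 new; branch {A=0, B=1, C=1, E=0} (D) contributes 0 new; branch {A=0, B=1, C=0, E=1} (D) contributes 2 new; branch {A=0, B=1, C=0, E=0} (D) contributes 0 new; branch {A=0, B=1, E=0} (C, D) contributes 0 new; branch {A=0, B=1, C=0, E=1} (D) contributes 0 new; branch {A=0, B=1, C=0, E=0} (D) contributes 0 new. Total: 20.

20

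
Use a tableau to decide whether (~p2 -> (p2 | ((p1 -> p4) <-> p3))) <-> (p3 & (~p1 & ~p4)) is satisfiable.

Satisfiable

Initial set: {((~p2 -> (p2 | ((p1 -> p4) <-> p3))) <-> (p3 & (~p1 & ~p4)))}.
((~p2 -> (p2 | ((p1 -> p4) <-> p3))) <-> (p3 & (~p1 & ~p4))): β-rule — branch into (~p2 -> (p2 | ((p1 -> p4) <-> p3))), (p3 & (~p1 & ~p4))  //  ~(~p2 -> (p2 | ((p1 -> p4) <-> p3))), ~(p3 & (~p1 & ~p4)).
  branch 1 (add (~p2 -> (p2 | ((p1 -> p4) <-> p3))), (p3 & (~p1 & ~p4))):
    (p3 & (~p1 & ~p4)): α-rule — add p3, (~p1 & ~p4).
    (~p1 & ~p4): α-rule — add ~p1, ~p4.
    (~p2 -> (p2 | ((p1 -> p4) <-> p3))): β-rule — branch into ~~p2  //  (p2 | ((p1 -> p4) <-> p3)).
      branch 1.1 (add ~~p2):
        ○ open, literals {p1=false, p2=true, p3=true, p4=false}.
      branch 1.2 (add (p2 | ((p1 -> p4) <-> p3))):
        (p2 | ((p1 -> p4) <-> p3)): β-rule — branch into p2  //  ((p1 -> p4) <-> p3).
          branch 1.2.1 (add p2):
            ○ open, literals {p1=false, p2=true, p3=true, p4=false}.
          branch 1.2.2 (add ((p1 -> p4) <-> p3)):
            ((p1 -> p4) <-> p3): β-rule — branch into (p1 -> p4), p3  //  ~(p1 -> p4), ~p3.
              branch 1.2.2.1 (add (p1 -> p4), p3):
                (p1 -> p4): β-rule — branch into ~p1  //  p4.
                  branch 1.2.2.1.1 (add ~p1):
                    ○ open, literals {p1=false, p3=true, p4=false}.
                  branch 1.2.2.1.2 (add p4):
                    × closes — contains both p4 and ~p4.
              branch 1.2.2.2 (add ~(p1 -> p4), ~p3):
                × closes — contains both p3 and ~p3.
  branch 2 (add ~(~p2 -> (p2 | ((p1 -> p4) <-> p3))), ~(p3 & (~p1 & ~p4))):
    ~(~p2 -> (p2 | ((p1 -> p4) <-> p3))): α-rule — add ~p2, ~(p2 | ((p1 -> p4) <-> p3)).
    ~(p2 | ((p1 -> p4) <-> p3)): α-rule — add ~p2, ~((p1 -> p4) <-> p3).
    ~(p3 & (~p1 & ~p4)): β-rule — branch into ~p3  //  ~(~p1 & ~p4).
      branch 2.1 (add ~p3):
        ~((p1 -> p4) <-> p3): β-rule — branch into (p1 -> p4), ~p3  //  ~(p1 -> p4), p3.
          branch 2.1.1 (add (p1 -> p4), ~p3):
            (p1 -> p4): β-rule — branch into ~p1  //  p4.
              branch 2.1.1.1 (add ~p1):
                ○ open, literals {p1=false, p2=false, p3=false}.
              branch 2.1.1.2 (add p4):
                ○ open, literals {p2=false, p3=false, p4=true}.
          branch 2.1.2 (add ~(p1 -> p4), p3):
            × closes — contains both p3 and ~p3.
      branch 2.2 (add ~(~p1 & ~p4)):
        ~((p1 -> p4) <-> p3): β-rule — branch into (p1 -> p4), ~p3  //  ~(p1 -> p4), p3.
          branch 2.2.1 (add (p1 -> p4), ~p3):
            ~(~p1 & ~p4): β-rule — branch into ~~p1  //  ~~p4.
              branch 2.2.1.1 (add ~~p1):
                (p1 -> p4): β-rule — branch into ~p1  //  p4.
                  branch 2.2.1.1.1 (add ~p1):
                    × closes — contains both p1 and ~p1.
                  branch 2.2.1.1.2 (add p4):
                    ○ open, literals {p1=true, p2=false, p3=false, p4=true}.
              branch 2.2.1.2 (add ~~p4):
                (p1 -> p4): β-rule — branch into ~p1  //  p4.
                  branch 2.2.1.2.1 (add ~p1):
                    ○ open, literals {p1=false, p2=false, p3=false, p4=true}.
                  branch 2.2.1.2.2 (add p4):
                    ○ open, literals {p2=false, p3=false, p4=true}.
          branch 2.2.2 (add ~(p1 -> p4), p3):
            ~(p1 -> p4): α-rule — add p1, ~p4.
            ~(~p1 & ~p4): β-rule — branch into ~~p1  //  ~~p4.
              branch 2.2.2.1 (add ~~p1):
                ○ open, literals {p1=true, p2=false, p3=true, p4=false}.
              branch 2.2.2.2 (add ~~p4):
                × closes — contains both p4 and ~p4.
5 branches closed, 9 open.
An open branch gives a satisfying assignment: p1=false, p2=true, p3=true, p4=false.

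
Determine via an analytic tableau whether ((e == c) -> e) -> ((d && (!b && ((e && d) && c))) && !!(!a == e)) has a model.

Initial set: {(((e == c) -> e) -> ((d && (!b && ((e && d) && c))) && !!(!a == e)))}.
(((e == c) -> e) -> ((d && (!b && ((e && d) && c))) && !!(!a == e))): β-rule — branch into !((e == c) -> e)  //  ((d && (!b && ((e && d) && c))) && !!(!a == e)).
  branch 1 (add !((e == c) -> e)):
    !((e == c) -> e): α-rule — add (e == c), !e.
    (e == c): β-rule — branch into e, c  //  !e, !c.
      branch 1.1 (add e, c):
        × closes — contains both e and !e.
      branch 1.2 (add !e, !c):
        ○ open, literals {c=0, e=0}.
  branch 2 (add ((d && (!b && ((e && d) && c))) && !!(!a == e))):
    ((d && (!b && ((e && d) && c))) && !!(!a == e)): α-rule — add (d && (!b && ((e && d) && c))), !!(!a == e).
    (d && (!b && ((e && d) && c))): α-rule — add d, (!b && ((e && d) && c)).
    !!(!a == e): drop double negation, giving (!a == e).
    (!b && ((e && d) && c)): α-rule — add !b, ((e && d) && c).
    ((e && d) && c): α-rule — add (e && d), c.
    (e && d): α-rule — add e, d.
    (!a == e): β-rule — branch into !a, e  //  !!a, !e.
      branch 2.1 (add !a, e):
        ○ open, literals {a=0, b=0, c=1, d=1, e=1}.
      branch 2.2 (add !!a, !e):
        × closes — contains both e and !e.
2 branches closed, 2 open.
An open branch gives a satisfying assignment: c=0, e=0.

Satisfiable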